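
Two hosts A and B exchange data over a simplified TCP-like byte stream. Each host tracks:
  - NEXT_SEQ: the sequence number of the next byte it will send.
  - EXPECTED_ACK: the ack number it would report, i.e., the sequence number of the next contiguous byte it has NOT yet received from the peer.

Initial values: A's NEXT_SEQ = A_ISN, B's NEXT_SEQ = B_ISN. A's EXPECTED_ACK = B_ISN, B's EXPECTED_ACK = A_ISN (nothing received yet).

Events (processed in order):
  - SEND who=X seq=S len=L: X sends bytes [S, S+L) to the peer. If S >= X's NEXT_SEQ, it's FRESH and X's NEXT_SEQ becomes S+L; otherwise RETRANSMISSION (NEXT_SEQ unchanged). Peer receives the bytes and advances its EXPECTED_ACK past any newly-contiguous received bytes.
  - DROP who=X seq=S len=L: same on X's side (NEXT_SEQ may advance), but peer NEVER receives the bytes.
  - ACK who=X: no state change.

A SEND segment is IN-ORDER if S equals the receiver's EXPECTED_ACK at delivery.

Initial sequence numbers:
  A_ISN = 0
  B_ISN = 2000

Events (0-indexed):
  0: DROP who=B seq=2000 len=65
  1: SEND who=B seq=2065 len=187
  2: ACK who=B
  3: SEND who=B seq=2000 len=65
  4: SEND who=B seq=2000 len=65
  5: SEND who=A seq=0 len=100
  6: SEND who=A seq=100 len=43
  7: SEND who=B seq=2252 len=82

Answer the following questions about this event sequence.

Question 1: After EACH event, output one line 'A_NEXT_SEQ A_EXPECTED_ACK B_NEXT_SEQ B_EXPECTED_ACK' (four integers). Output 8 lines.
0 2000 2065 0
0 2000 2252 0
0 2000 2252 0
0 2252 2252 0
0 2252 2252 0
100 2252 2252 100
143 2252 2252 143
143 2334 2334 143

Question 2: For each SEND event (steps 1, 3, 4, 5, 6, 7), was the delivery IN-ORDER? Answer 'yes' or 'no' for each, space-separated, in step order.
Answer: no yes no yes yes yes

Derivation:
Step 1: SEND seq=2065 -> out-of-order
Step 3: SEND seq=2000 -> in-order
Step 4: SEND seq=2000 -> out-of-order
Step 5: SEND seq=0 -> in-order
Step 6: SEND seq=100 -> in-order
Step 7: SEND seq=2252 -> in-order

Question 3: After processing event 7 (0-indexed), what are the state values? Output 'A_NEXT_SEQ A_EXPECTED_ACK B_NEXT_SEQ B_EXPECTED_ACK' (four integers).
After event 0: A_seq=0 A_ack=2000 B_seq=2065 B_ack=0
After event 1: A_seq=0 A_ack=2000 B_seq=2252 B_ack=0
After event 2: A_seq=0 A_ack=2000 B_seq=2252 B_ack=0
After event 3: A_seq=0 A_ack=2252 B_seq=2252 B_ack=0
After event 4: A_seq=0 A_ack=2252 B_seq=2252 B_ack=0
After event 5: A_seq=100 A_ack=2252 B_seq=2252 B_ack=100
After event 6: A_seq=143 A_ack=2252 B_seq=2252 B_ack=143
After event 7: A_seq=143 A_ack=2334 B_seq=2334 B_ack=143

143 2334 2334 143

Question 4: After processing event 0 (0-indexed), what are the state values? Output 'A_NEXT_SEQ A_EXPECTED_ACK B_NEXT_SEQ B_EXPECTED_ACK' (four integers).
After event 0: A_seq=0 A_ack=2000 B_seq=2065 B_ack=0

0 2000 2065 0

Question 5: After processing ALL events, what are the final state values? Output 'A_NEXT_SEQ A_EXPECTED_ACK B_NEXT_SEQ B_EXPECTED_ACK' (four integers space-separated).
Answer: 143 2334 2334 143

Derivation:
After event 0: A_seq=0 A_ack=2000 B_seq=2065 B_ack=0
After event 1: A_seq=0 A_ack=2000 B_seq=2252 B_ack=0
After event 2: A_seq=0 A_ack=2000 B_seq=2252 B_ack=0
After event 3: A_seq=0 A_ack=2252 B_seq=2252 B_ack=0
After event 4: A_seq=0 A_ack=2252 B_seq=2252 B_ack=0
After event 5: A_seq=100 A_ack=2252 B_seq=2252 B_ack=100
After event 6: A_seq=143 A_ack=2252 B_seq=2252 B_ack=143
After event 7: A_seq=143 A_ack=2334 B_seq=2334 B_ack=143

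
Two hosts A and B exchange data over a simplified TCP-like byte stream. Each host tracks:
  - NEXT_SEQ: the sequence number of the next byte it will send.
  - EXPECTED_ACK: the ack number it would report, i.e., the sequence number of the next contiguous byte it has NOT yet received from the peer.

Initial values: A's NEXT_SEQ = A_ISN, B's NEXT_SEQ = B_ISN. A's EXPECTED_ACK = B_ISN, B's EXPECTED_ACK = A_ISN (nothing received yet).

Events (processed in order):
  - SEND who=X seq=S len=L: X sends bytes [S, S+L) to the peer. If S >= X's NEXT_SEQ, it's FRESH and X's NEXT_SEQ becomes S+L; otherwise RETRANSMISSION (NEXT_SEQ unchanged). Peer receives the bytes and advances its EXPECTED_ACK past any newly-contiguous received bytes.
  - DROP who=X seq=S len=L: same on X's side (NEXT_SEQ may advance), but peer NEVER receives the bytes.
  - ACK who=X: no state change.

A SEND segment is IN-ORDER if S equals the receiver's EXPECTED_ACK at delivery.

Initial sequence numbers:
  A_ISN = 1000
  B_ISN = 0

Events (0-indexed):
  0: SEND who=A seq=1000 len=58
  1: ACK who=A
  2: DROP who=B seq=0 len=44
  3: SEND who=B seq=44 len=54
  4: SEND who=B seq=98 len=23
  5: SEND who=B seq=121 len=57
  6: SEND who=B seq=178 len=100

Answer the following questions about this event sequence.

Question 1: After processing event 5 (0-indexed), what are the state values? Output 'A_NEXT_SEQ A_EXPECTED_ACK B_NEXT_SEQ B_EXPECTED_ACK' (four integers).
After event 0: A_seq=1058 A_ack=0 B_seq=0 B_ack=1058
After event 1: A_seq=1058 A_ack=0 B_seq=0 B_ack=1058
After event 2: A_seq=1058 A_ack=0 B_seq=44 B_ack=1058
After event 3: A_seq=1058 A_ack=0 B_seq=98 B_ack=1058
After event 4: A_seq=1058 A_ack=0 B_seq=121 B_ack=1058
After event 5: A_seq=1058 A_ack=0 B_seq=178 B_ack=1058

1058 0 178 1058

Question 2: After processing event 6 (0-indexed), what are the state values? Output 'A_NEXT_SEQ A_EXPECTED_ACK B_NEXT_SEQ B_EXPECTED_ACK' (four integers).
After event 0: A_seq=1058 A_ack=0 B_seq=0 B_ack=1058
After event 1: A_seq=1058 A_ack=0 B_seq=0 B_ack=1058
After event 2: A_seq=1058 A_ack=0 B_seq=44 B_ack=1058
After event 3: A_seq=1058 A_ack=0 B_seq=98 B_ack=1058
After event 4: A_seq=1058 A_ack=0 B_seq=121 B_ack=1058
After event 5: A_seq=1058 A_ack=0 B_seq=178 B_ack=1058
After event 6: A_seq=1058 A_ack=0 B_seq=278 B_ack=1058

1058 0 278 1058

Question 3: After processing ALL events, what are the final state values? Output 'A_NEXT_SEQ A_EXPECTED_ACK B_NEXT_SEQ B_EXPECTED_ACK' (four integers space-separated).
After event 0: A_seq=1058 A_ack=0 B_seq=0 B_ack=1058
After event 1: A_seq=1058 A_ack=0 B_seq=0 B_ack=1058
After event 2: A_seq=1058 A_ack=0 B_seq=44 B_ack=1058
After event 3: A_seq=1058 A_ack=0 B_seq=98 B_ack=1058
After event 4: A_seq=1058 A_ack=0 B_seq=121 B_ack=1058
After event 5: A_seq=1058 A_ack=0 B_seq=178 B_ack=1058
After event 6: A_seq=1058 A_ack=0 B_seq=278 B_ack=1058

Answer: 1058 0 278 1058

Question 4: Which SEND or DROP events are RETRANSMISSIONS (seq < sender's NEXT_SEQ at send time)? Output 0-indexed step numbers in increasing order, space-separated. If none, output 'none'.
Step 0: SEND seq=1000 -> fresh
Step 2: DROP seq=0 -> fresh
Step 3: SEND seq=44 -> fresh
Step 4: SEND seq=98 -> fresh
Step 5: SEND seq=121 -> fresh
Step 6: SEND seq=178 -> fresh

Answer: none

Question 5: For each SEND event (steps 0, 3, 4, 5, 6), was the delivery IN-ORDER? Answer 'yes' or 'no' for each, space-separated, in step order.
Answer: yes no no no no

Derivation:
Step 0: SEND seq=1000 -> in-order
Step 3: SEND seq=44 -> out-of-order
Step 4: SEND seq=98 -> out-of-order
Step 5: SEND seq=121 -> out-of-order
Step 6: SEND seq=178 -> out-of-order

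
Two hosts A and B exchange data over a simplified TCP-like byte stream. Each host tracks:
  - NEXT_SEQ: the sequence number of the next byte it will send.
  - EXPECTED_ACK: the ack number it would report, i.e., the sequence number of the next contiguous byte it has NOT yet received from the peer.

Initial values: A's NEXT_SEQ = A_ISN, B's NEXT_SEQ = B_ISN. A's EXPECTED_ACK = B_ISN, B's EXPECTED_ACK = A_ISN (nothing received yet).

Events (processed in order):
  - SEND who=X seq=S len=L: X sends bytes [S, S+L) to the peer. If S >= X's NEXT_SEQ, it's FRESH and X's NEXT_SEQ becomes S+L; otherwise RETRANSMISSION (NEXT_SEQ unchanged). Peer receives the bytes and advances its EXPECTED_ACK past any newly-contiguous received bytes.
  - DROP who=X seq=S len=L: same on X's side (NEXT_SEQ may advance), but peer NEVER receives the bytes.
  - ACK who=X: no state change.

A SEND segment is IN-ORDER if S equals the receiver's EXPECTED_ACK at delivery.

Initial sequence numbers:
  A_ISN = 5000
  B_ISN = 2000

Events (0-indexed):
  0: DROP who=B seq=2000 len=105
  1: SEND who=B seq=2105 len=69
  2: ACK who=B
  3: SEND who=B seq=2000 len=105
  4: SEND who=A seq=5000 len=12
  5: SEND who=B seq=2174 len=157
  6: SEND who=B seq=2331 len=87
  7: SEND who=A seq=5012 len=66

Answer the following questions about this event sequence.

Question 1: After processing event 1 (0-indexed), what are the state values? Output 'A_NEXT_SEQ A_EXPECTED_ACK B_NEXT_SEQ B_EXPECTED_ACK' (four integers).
After event 0: A_seq=5000 A_ack=2000 B_seq=2105 B_ack=5000
After event 1: A_seq=5000 A_ack=2000 B_seq=2174 B_ack=5000

5000 2000 2174 5000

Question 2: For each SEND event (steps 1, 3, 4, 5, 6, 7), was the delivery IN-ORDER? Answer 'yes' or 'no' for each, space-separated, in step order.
Answer: no yes yes yes yes yes

Derivation:
Step 1: SEND seq=2105 -> out-of-order
Step 3: SEND seq=2000 -> in-order
Step 4: SEND seq=5000 -> in-order
Step 5: SEND seq=2174 -> in-order
Step 6: SEND seq=2331 -> in-order
Step 7: SEND seq=5012 -> in-order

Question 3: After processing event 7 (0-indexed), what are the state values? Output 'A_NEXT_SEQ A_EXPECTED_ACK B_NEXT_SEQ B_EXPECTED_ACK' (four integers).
After event 0: A_seq=5000 A_ack=2000 B_seq=2105 B_ack=5000
After event 1: A_seq=5000 A_ack=2000 B_seq=2174 B_ack=5000
After event 2: A_seq=5000 A_ack=2000 B_seq=2174 B_ack=5000
After event 3: A_seq=5000 A_ack=2174 B_seq=2174 B_ack=5000
After event 4: A_seq=5012 A_ack=2174 B_seq=2174 B_ack=5012
After event 5: A_seq=5012 A_ack=2331 B_seq=2331 B_ack=5012
After event 6: A_seq=5012 A_ack=2418 B_seq=2418 B_ack=5012
After event 7: A_seq=5078 A_ack=2418 B_seq=2418 B_ack=5078

5078 2418 2418 5078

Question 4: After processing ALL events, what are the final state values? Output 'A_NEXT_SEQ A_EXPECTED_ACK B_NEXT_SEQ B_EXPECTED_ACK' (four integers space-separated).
Answer: 5078 2418 2418 5078

Derivation:
After event 0: A_seq=5000 A_ack=2000 B_seq=2105 B_ack=5000
After event 1: A_seq=5000 A_ack=2000 B_seq=2174 B_ack=5000
After event 2: A_seq=5000 A_ack=2000 B_seq=2174 B_ack=5000
After event 3: A_seq=5000 A_ack=2174 B_seq=2174 B_ack=5000
After event 4: A_seq=5012 A_ack=2174 B_seq=2174 B_ack=5012
After event 5: A_seq=5012 A_ack=2331 B_seq=2331 B_ack=5012
After event 6: A_seq=5012 A_ack=2418 B_seq=2418 B_ack=5012
After event 7: A_seq=5078 A_ack=2418 B_seq=2418 B_ack=5078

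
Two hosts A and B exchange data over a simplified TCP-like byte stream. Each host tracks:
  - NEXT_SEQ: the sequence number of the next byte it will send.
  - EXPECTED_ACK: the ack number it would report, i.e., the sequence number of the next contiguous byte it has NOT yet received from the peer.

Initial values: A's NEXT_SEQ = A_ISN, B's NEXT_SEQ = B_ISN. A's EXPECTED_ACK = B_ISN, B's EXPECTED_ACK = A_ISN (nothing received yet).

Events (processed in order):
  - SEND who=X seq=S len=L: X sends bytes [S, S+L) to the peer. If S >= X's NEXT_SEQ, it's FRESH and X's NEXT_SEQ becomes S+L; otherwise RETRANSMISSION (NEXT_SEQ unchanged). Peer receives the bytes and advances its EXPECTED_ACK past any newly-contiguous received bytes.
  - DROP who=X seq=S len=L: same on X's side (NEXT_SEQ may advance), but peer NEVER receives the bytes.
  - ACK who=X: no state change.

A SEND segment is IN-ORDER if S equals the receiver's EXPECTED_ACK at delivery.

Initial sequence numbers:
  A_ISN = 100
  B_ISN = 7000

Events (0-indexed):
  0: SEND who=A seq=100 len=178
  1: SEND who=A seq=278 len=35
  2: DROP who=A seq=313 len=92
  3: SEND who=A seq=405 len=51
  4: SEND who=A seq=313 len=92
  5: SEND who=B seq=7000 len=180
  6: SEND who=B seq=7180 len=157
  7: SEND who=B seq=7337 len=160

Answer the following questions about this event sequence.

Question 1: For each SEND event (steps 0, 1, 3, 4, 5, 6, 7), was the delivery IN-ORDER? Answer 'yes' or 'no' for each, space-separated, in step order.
Step 0: SEND seq=100 -> in-order
Step 1: SEND seq=278 -> in-order
Step 3: SEND seq=405 -> out-of-order
Step 4: SEND seq=313 -> in-order
Step 5: SEND seq=7000 -> in-order
Step 6: SEND seq=7180 -> in-order
Step 7: SEND seq=7337 -> in-order

Answer: yes yes no yes yes yes yes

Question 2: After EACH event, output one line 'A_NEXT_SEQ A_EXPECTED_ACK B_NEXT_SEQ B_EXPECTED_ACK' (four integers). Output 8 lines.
278 7000 7000 278
313 7000 7000 313
405 7000 7000 313
456 7000 7000 313
456 7000 7000 456
456 7180 7180 456
456 7337 7337 456
456 7497 7497 456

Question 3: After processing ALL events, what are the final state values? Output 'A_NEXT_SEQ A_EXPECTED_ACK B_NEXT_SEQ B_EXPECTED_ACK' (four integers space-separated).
Answer: 456 7497 7497 456

Derivation:
After event 0: A_seq=278 A_ack=7000 B_seq=7000 B_ack=278
After event 1: A_seq=313 A_ack=7000 B_seq=7000 B_ack=313
After event 2: A_seq=405 A_ack=7000 B_seq=7000 B_ack=313
After event 3: A_seq=456 A_ack=7000 B_seq=7000 B_ack=313
After event 4: A_seq=456 A_ack=7000 B_seq=7000 B_ack=456
After event 5: A_seq=456 A_ack=7180 B_seq=7180 B_ack=456
After event 6: A_seq=456 A_ack=7337 B_seq=7337 B_ack=456
After event 7: A_seq=456 A_ack=7497 B_seq=7497 B_ack=456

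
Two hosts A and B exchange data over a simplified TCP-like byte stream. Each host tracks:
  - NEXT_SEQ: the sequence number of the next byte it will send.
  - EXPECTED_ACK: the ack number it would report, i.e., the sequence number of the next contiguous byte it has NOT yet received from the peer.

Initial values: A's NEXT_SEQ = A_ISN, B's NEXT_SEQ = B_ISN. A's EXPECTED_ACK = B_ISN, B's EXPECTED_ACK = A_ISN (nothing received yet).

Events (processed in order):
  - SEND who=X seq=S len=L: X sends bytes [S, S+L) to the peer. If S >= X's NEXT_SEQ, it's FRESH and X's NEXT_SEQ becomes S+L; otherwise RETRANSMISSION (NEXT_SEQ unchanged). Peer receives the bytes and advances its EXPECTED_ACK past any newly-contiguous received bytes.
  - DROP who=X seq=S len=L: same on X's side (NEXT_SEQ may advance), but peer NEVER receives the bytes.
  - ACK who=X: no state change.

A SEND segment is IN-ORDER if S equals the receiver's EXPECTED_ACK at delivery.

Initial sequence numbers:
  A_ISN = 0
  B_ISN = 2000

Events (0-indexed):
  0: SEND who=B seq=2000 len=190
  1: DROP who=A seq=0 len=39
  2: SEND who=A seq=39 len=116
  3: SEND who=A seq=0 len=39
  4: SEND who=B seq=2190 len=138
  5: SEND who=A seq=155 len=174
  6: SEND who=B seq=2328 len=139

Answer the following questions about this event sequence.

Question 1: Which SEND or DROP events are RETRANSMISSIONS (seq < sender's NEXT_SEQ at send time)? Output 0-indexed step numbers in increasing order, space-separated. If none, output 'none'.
Answer: 3

Derivation:
Step 0: SEND seq=2000 -> fresh
Step 1: DROP seq=0 -> fresh
Step 2: SEND seq=39 -> fresh
Step 3: SEND seq=0 -> retransmit
Step 4: SEND seq=2190 -> fresh
Step 5: SEND seq=155 -> fresh
Step 6: SEND seq=2328 -> fresh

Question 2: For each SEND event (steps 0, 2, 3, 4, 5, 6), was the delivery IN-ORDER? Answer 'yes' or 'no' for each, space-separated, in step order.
Answer: yes no yes yes yes yes

Derivation:
Step 0: SEND seq=2000 -> in-order
Step 2: SEND seq=39 -> out-of-order
Step 3: SEND seq=0 -> in-order
Step 4: SEND seq=2190 -> in-order
Step 5: SEND seq=155 -> in-order
Step 6: SEND seq=2328 -> in-order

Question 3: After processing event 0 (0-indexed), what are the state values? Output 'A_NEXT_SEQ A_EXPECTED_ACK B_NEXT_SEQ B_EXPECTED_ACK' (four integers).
After event 0: A_seq=0 A_ack=2190 B_seq=2190 B_ack=0

0 2190 2190 0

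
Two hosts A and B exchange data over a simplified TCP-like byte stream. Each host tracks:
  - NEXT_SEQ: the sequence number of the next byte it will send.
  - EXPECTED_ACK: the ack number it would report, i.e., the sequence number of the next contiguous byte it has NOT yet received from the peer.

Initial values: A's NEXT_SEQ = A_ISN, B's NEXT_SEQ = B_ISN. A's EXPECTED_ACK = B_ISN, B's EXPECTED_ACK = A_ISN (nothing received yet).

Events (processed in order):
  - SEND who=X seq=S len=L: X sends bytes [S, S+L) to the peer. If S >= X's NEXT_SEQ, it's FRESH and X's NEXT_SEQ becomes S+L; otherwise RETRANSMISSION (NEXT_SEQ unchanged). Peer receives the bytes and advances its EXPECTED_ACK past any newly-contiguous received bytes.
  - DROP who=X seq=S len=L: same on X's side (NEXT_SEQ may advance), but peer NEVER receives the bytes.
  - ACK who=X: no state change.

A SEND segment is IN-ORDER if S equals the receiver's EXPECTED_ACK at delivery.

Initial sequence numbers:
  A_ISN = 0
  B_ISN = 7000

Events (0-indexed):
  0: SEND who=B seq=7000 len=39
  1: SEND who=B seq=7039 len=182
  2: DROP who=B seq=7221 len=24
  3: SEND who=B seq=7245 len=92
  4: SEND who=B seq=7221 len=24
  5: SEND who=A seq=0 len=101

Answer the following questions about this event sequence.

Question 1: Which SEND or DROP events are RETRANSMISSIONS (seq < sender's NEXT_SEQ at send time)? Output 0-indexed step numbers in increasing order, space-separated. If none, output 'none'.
Step 0: SEND seq=7000 -> fresh
Step 1: SEND seq=7039 -> fresh
Step 2: DROP seq=7221 -> fresh
Step 3: SEND seq=7245 -> fresh
Step 4: SEND seq=7221 -> retransmit
Step 5: SEND seq=0 -> fresh

Answer: 4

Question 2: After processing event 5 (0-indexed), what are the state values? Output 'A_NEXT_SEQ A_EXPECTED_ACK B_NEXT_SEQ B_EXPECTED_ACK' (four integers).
After event 0: A_seq=0 A_ack=7039 B_seq=7039 B_ack=0
After event 1: A_seq=0 A_ack=7221 B_seq=7221 B_ack=0
After event 2: A_seq=0 A_ack=7221 B_seq=7245 B_ack=0
After event 3: A_seq=0 A_ack=7221 B_seq=7337 B_ack=0
After event 4: A_seq=0 A_ack=7337 B_seq=7337 B_ack=0
After event 5: A_seq=101 A_ack=7337 B_seq=7337 B_ack=101

101 7337 7337 101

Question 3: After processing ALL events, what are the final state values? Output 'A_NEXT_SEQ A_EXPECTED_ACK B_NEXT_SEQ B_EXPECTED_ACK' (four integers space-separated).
After event 0: A_seq=0 A_ack=7039 B_seq=7039 B_ack=0
After event 1: A_seq=0 A_ack=7221 B_seq=7221 B_ack=0
After event 2: A_seq=0 A_ack=7221 B_seq=7245 B_ack=0
After event 3: A_seq=0 A_ack=7221 B_seq=7337 B_ack=0
After event 4: A_seq=0 A_ack=7337 B_seq=7337 B_ack=0
After event 5: A_seq=101 A_ack=7337 B_seq=7337 B_ack=101

Answer: 101 7337 7337 101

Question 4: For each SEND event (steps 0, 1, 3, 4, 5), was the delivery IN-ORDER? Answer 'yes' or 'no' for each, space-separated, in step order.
Answer: yes yes no yes yes

Derivation:
Step 0: SEND seq=7000 -> in-order
Step 1: SEND seq=7039 -> in-order
Step 3: SEND seq=7245 -> out-of-order
Step 4: SEND seq=7221 -> in-order
Step 5: SEND seq=0 -> in-order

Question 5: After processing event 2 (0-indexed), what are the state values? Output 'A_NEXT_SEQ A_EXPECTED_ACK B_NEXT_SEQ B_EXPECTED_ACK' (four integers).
After event 0: A_seq=0 A_ack=7039 B_seq=7039 B_ack=0
After event 1: A_seq=0 A_ack=7221 B_seq=7221 B_ack=0
After event 2: A_seq=0 A_ack=7221 B_seq=7245 B_ack=0

0 7221 7245 0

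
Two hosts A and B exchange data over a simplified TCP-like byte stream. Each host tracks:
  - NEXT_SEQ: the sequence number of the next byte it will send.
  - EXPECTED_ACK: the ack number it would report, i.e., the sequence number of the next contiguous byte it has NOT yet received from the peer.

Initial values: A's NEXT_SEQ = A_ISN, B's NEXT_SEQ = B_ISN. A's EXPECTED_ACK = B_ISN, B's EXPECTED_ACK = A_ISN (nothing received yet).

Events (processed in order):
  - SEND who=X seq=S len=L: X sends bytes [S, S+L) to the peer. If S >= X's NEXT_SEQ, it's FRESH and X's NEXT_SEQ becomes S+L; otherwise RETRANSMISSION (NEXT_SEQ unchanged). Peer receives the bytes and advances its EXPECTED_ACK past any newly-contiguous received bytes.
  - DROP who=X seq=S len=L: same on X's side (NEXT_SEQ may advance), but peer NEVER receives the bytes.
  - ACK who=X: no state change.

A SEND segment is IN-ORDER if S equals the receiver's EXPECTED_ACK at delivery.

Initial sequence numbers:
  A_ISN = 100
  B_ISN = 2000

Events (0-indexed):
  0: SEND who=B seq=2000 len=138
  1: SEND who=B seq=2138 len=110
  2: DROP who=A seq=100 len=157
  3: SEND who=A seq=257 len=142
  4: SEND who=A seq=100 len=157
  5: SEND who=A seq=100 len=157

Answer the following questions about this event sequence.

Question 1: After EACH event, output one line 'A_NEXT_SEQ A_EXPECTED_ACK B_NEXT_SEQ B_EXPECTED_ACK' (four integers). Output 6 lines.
100 2138 2138 100
100 2248 2248 100
257 2248 2248 100
399 2248 2248 100
399 2248 2248 399
399 2248 2248 399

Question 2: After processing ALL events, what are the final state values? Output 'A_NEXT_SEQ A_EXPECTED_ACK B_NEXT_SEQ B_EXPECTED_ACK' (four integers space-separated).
Answer: 399 2248 2248 399

Derivation:
After event 0: A_seq=100 A_ack=2138 B_seq=2138 B_ack=100
After event 1: A_seq=100 A_ack=2248 B_seq=2248 B_ack=100
After event 2: A_seq=257 A_ack=2248 B_seq=2248 B_ack=100
After event 3: A_seq=399 A_ack=2248 B_seq=2248 B_ack=100
After event 4: A_seq=399 A_ack=2248 B_seq=2248 B_ack=399
After event 5: A_seq=399 A_ack=2248 B_seq=2248 B_ack=399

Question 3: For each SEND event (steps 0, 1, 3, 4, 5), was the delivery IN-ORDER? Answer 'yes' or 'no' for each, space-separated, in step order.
Step 0: SEND seq=2000 -> in-order
Step 1: SEND seq=2138 -> in-order
Step 3: SEND seq=257 -> out-of-order
Step 4: SEND seq=100 -> in-order
Step 5: SEND seq=100 -> out-of-order

Answer: yes yes no yes no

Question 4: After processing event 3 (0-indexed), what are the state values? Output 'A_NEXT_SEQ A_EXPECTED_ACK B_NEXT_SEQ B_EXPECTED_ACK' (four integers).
After event 0: A_seq=100 A_ack=2138 B_seq=2138 B_ack=100
After event 1: A_seq=100 A_ack=2248 B_seq=2248 B_ack=100
After event 2: A_seq=257 A_ack=2248 B_seq=2248 B_ack=100
After event 3: A_seq=399 A_ack=2248 B_seq=2248 B_ack=100

399 2248 2248 100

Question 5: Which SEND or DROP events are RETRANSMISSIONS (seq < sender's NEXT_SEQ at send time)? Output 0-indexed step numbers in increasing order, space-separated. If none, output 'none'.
Answer: 4 5

Derivation:
Step 0: SEND seq=2000 -> fresh
Step 1: SEND seq=2138 -> fresh
Step 2: DROP seq=100 -> fresh
Step 3: SEND seq=257 -> fresh
Step 4: SEND seq=100 -> retransmit
Step 5: SEND seq=100 -> retransmit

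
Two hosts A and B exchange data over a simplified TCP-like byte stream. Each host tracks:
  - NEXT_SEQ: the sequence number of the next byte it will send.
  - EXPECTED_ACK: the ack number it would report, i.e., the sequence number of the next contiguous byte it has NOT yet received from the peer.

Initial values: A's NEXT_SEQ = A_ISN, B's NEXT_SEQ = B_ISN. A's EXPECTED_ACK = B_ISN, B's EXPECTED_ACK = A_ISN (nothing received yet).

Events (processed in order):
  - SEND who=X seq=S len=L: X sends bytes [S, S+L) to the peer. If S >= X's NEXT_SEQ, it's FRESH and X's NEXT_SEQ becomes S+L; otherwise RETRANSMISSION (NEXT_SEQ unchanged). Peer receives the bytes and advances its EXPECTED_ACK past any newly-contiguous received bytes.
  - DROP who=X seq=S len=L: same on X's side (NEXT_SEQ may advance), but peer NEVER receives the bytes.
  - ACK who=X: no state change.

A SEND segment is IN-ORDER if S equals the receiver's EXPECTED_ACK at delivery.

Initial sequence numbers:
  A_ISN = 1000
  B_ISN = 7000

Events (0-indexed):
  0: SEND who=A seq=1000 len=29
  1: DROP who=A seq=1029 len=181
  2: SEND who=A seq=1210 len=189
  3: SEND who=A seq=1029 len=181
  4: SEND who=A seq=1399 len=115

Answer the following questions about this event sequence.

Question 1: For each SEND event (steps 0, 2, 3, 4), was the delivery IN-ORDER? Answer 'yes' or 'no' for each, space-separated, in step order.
Step 0: SEND seq=1000 -> in-order
Step 2: SEND seq=1210 -> out-of-order
Step 3: SEND seq=1029 -> in-order
Step 4: SEND seq=1399 -> in-order

Answer: yes no yes yes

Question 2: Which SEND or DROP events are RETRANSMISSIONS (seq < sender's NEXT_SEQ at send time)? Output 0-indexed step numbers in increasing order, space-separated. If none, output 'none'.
Step 0: SEND seq=1000 -> fresh
Step 1: DROP seq=1029 -> fresh
Step 2: SEND seq=1210 -> fresh
Step 3: SEND seq=1029 -> retransmit
Step 4: SEND seq=1399 -> fresh

Answer: 3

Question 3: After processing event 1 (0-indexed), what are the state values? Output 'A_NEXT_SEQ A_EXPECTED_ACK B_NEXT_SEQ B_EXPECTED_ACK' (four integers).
After event 0: A_seq=1029 A_ack=7000 B_seq=7000 B_ack=1029
After event 1: A_seq=1210 A_ack=7000 B_seq=7000 B_ack=1029

1210 7000 7000 1029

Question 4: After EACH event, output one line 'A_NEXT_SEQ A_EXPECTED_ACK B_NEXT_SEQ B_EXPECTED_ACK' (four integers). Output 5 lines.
1029 7000 7000 1029
1210 7000 7000 1029
1399 7000 7000 1029
1399 7000 7000 1399
1514 7000 7000 1514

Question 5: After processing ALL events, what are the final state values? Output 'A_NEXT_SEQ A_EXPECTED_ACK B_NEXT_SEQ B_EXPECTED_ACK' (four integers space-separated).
Answer: 1514 7000 7000 1514

Derivation:
After event 0: A_seq=1029 A_ack=7000 B_seq=7000 B_ack=1029
After event 1: A_seq=1210 A_ack=7000 B_seq=7000 B_ack=1029
After event 2: A_seq=1399 A_ack=7000 B_seq=7000 B_ack=1029
After event 3: A_seq=1399 A_ack=7000 B_seq=7000 B_ack=1399
After event 4: A_seq=1514 A_ack=7000 B_seq=7000 B_ack=1514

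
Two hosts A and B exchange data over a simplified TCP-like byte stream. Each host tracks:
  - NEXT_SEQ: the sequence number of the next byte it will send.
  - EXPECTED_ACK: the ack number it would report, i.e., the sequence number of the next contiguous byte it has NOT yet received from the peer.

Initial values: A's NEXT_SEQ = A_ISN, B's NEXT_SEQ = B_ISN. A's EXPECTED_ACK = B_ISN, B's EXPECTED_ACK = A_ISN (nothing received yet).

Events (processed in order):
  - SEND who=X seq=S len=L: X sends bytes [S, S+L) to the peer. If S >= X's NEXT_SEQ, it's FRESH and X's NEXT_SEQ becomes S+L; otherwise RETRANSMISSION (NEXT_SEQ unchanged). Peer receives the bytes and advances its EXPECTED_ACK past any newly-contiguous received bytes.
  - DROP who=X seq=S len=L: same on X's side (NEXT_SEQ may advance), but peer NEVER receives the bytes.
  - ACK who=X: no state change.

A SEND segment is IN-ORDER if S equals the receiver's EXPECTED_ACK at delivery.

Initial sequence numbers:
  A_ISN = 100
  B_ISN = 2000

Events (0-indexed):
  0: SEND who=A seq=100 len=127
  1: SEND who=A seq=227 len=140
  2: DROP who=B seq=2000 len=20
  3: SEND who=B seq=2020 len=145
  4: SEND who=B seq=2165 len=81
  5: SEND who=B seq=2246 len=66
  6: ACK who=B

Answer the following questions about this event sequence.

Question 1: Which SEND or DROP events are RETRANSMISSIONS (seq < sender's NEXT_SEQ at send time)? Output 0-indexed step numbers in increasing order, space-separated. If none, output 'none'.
Answer: none

Derivation:
Step 0: SEND seq=100 -> fresh
Step 1: SEND seq=227 -> fresh
Step 2: DROP seq=2000 -> fresh
Step 3: SEND seq=2020 -> fresh
Step 4: SEND seq=2165 -> fresh
Step 5: SEND seq=2246 -> fresh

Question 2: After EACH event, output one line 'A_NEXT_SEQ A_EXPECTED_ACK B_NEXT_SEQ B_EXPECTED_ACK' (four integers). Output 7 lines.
227 2000 2000 227
367 2000 2000 367
367 2000 2020 367
367 2000 2165 367
367 2000 2246 367
367 2000 2312 367
367 2000 2312 367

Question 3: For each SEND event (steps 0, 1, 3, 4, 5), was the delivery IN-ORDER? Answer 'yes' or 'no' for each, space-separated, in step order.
Answer: yes yes no no no

Derivation:
Step 0: SEND seq=100 -> in-order
Step 1: SEND seq=227 -> in-order
Step 3: SEND seq=2020 -> out-of-order
Step 4: SEND seq=2165 -> out-of-order
Step 5: SEND seq=2246 -> out-of-order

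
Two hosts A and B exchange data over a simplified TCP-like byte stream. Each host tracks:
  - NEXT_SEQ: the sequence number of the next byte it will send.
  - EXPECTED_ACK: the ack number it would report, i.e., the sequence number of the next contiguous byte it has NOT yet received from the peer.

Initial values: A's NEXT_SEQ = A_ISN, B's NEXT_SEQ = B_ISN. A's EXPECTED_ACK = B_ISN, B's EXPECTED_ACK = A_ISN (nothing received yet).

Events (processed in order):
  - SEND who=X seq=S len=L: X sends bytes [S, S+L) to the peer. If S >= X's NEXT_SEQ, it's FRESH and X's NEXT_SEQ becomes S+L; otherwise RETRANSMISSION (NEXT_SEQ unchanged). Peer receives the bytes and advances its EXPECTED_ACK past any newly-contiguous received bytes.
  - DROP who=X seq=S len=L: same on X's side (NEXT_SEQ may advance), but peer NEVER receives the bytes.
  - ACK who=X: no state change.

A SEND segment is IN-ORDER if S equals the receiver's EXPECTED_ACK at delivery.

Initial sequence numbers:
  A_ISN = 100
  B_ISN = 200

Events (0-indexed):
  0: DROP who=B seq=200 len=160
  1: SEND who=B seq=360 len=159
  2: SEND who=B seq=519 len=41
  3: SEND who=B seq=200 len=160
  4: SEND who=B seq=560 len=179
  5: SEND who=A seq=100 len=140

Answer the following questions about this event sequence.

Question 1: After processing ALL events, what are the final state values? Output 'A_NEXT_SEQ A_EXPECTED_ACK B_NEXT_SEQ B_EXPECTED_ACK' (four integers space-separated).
After event 0: A_seq=100 A_ack=200 B_seq=360 B_ack=100
After event 1: A_seq=100 A_ack=200 B_seq=519 B_ack=100
After event 2: A_seq=100 A_ack=200 B_seq=560 B_ack=100
After event 3: A_seq=100 A_ack=560 B_seq=560 B_ack=100
After event 4: A_seq=100 A_ack=739 B_seq=739 B_ack=100
After event 5: A_seq=240 A_ack=739 B_seq=739 B_ack=240

Answer: 240 739 739 240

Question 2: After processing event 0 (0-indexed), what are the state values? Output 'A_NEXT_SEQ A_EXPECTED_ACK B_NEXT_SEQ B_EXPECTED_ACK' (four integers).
After event 0: A_seq=100 A_ack=200 B_seq=360 B_ack=100

100 200 360 100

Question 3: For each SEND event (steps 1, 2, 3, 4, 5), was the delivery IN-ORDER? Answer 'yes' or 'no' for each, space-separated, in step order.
Step 1: SEND seq=360 -> out-of-order
Step 2: SEND seq=519 -> out-of-order
Step 3: SEND seq=200 -> in-order
Step 4: SEND seq=560 -> in-order
Step 5: SEND seq=100 -> in-order

Answer: no no yes yes yes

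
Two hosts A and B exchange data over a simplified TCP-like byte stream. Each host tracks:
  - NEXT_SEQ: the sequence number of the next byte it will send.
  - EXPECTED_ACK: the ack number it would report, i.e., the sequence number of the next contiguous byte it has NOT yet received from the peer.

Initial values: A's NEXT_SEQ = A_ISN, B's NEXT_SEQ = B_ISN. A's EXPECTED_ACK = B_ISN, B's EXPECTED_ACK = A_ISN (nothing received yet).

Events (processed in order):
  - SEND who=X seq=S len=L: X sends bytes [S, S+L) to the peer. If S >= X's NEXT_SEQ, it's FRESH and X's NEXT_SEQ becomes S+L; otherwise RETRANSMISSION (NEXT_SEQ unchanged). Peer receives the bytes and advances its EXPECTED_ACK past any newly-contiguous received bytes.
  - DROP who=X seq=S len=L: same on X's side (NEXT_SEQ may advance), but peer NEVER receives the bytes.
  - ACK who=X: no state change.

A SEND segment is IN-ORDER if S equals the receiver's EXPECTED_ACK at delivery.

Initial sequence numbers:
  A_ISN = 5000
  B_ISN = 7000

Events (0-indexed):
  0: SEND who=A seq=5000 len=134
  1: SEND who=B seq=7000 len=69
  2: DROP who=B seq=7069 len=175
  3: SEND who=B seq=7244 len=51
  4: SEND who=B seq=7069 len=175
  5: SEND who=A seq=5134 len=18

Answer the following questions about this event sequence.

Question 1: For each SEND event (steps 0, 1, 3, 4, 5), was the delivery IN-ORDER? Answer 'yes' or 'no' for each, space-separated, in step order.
Answer: yes yes no yes yes

Derivation:
Step 0: SEND seq=5000 -> in-order
Step 1: SEND seq=7000 -> in-order
Step 3: SEND seq=7244 -> out-of-order
Step 4: SEND seq=7069 -> in-order
Step 5: SEND seq=5134 -> in-order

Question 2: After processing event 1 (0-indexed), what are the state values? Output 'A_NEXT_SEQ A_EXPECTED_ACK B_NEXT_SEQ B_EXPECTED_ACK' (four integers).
After event 0: A_seq=5134 A_ack=7000 B_seq=7000 B_ack=5134
After event 1: A_seq=5134 A_ack=7069 B_seq=7069 B_ack=5134

5134 7069 7069 5134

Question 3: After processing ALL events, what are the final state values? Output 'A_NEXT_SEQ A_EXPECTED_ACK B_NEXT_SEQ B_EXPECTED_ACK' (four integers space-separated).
After event 0: A_seq=5134 A_ack=7000 B_seq=7000 B_ack=5134
After event 1: A_seq=5134 A_ack=7069 B_seq=7069 B_ack=5134
After event 2: A_seq=5134 A_ack=7069 B_seq=7244 B_ack=5134
After event 3: A_seq=5134 A_ack=7069 B_seq=7295 B_ack=5134
After event 4: A_seq=5134 A_ack=7295 B_seq=7295 B_ack=5134
After event 5: A_seq=5152 A_ack=7295 B_seq=7295 B_ack=5152

Answer: 5152 7295 7295 5152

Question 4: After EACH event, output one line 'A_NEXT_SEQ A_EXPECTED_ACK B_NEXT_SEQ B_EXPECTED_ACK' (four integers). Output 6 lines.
5134 7000 7000 5134
5134 7069 7069 5134
5134 7069 7244 5134
5134 7069 7295 5134
5134 7295 7295 5134
5152 7295 7295 5152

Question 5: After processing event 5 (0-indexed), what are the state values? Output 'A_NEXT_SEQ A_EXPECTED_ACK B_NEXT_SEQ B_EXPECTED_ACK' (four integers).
After event 0: A_seq=5134 A_ack=7000 B_seq=7000 B_ack=5134
After event 1: A_seq=5134 A_ack=7069 B_seq=7069 B_ack=5134
After event 2: A_seq=5134 A_ack=7069 B_seq=7244 B_ack=5134
After event 3: A_seq=5134 A_ack=7069 B_seq=7295 B_ack=5134
After event 4: A_seq=5134 A_ack=7295 B_seq=7295 B_ack=5134
After event 5: A_seq=5152 A_ack=7295 B_seq=7295 B_ack=5152

5152 7295 7295 5152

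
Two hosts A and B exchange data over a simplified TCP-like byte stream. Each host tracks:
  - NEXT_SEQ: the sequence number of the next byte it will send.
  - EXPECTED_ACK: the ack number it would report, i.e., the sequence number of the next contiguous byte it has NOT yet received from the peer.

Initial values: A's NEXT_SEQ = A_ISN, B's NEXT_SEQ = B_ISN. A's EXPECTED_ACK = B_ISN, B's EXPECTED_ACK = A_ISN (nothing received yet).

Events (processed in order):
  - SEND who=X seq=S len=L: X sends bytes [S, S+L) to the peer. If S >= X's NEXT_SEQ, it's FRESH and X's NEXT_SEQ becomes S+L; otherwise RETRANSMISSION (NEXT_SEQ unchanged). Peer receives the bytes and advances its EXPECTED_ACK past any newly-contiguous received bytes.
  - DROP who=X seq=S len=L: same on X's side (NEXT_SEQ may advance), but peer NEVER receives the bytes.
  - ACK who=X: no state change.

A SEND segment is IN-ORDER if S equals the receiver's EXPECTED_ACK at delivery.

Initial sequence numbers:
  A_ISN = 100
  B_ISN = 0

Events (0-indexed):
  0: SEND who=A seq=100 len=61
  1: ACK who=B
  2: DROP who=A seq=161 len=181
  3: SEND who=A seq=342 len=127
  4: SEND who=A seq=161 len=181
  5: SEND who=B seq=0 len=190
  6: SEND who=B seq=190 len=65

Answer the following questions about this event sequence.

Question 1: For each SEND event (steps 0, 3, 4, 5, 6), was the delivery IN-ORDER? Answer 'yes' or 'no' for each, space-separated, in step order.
Answer: yes no yes yes yes

Derivation:
Step 0: SEND seq=100 -> in-order
Step 3: SEND seq=342 -> out-of-order
Step 4: SEND seq=161 -> in-order
Step 5: SEND seq=0 -> in-order
Step 6: SEND seq=190 -> in-order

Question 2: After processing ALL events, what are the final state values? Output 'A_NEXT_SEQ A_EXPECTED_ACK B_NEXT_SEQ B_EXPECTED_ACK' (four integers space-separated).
Answer: 469 255 255 469

Derivation:
After event 0: A_seq=161 A_ack=0 B_seq=0 B_ack=161
After event 1: A_seq=161 A_ack=0 B_seq=0 B_ack=161
After event 2: A_seq=342 A_ack=0 B_seq=0 B_ack=161
After event 3: A_seq=469 A_ack=0 B_seq=0 B_ack=161
After event 4: A_seq=469 A_ack=0 B_seq=0 B_ack=469
After event 5: A_seq=469 A_ack=190 B_seq=190 B_ack=469
After event 6: A_seq=469 A_ack=255 B_seq=255 B_ack=469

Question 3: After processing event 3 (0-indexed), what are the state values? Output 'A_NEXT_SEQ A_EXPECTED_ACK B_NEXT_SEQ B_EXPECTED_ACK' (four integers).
After event 0: A_seq=161 A_ack=0 B_seq=0 B_ack=161
After event 1: A_seq=161 A_ack=0 B_seq=0 B_ack=161
After event 2: A_seq=342 A_ack=0 B_seq=0 B_ack=161
After event 3: A_seq=469 A_ack=0 B_seq=0 B_ack=161

469 0 0 161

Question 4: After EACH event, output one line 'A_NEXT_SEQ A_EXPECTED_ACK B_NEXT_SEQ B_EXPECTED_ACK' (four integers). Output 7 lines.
161 0 0 161
161 0 0 161
342 0 0 161
469 0 0 161
469 0 0 469
469 190 190 469
469 255 255 469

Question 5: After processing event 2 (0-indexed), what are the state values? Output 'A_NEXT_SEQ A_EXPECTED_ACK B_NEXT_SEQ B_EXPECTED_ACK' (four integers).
After event 0: A_seq=161 A_ack=0 B_seq=0 B_ack=161
After event 1: A_seq=161 A_ack=0 B_seq=0 B_ack=161
After event 2: A_seq=342 A_ack=0 B_seq=0 B_ack=161

342 0 0 161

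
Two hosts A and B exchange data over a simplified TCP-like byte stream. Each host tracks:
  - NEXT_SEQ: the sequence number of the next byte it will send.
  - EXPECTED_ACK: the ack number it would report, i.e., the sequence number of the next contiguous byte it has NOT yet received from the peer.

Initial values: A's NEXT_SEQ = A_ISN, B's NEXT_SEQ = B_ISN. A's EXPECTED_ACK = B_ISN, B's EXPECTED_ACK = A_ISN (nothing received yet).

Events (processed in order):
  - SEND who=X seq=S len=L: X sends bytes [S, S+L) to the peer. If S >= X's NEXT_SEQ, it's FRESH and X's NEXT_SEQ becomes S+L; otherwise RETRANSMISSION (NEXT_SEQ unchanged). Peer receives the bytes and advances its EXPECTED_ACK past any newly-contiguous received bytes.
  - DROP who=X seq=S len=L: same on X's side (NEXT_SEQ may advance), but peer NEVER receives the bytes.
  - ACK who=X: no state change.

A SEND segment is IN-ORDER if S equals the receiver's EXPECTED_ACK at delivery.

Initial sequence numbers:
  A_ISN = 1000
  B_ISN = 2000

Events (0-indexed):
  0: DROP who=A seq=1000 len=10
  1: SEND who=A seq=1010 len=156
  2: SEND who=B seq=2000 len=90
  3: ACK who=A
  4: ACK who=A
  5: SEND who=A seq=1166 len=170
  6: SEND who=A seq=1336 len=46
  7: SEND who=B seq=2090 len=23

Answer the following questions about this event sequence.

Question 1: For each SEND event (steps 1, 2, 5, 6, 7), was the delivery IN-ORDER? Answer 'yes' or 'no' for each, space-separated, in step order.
Answer: no yes no no yes

Derivation:
Step 1: SEND seq=1010 -> out-of-order
Step 2: SEND seq=2000 -> in-order
Step 5: SEND seq=1166 -> out-of-order
Step 6: SEND seq=1336 -> out-of-order
Step 7: SEND seq=2090 -> in-order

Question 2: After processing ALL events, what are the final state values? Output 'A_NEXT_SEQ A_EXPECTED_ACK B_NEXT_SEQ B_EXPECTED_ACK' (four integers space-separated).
After event 0: A_seq=1010 A_ack=2000 B_seq=2000 B_ack=1000
After event 1: A_seq=1166 A_ack=2000 B_seq=2000 B_ack=1000
After event 2: A_seq=1166 A_ack=2090 B_seq=2090 B_ack=1000
After event 3: A_seq=1166 A_ack=2090 B_seq=2090 B_ack=1000
After event 4: A_seq=1166 A_ack=2090 B_seq=2090 B_ack=1000
After event 5: A_seq=1336 A_ack=2090 B_seq=2090 B_ack=1000
After event 6: A_seq=1382 A_ack=2090 B_seq=2090 B_ack=1000
After event 7: A_seq=1382 A_ack=2113 B_seq=2113 B_ack=1000

Answer: 1382 2113 2113 1000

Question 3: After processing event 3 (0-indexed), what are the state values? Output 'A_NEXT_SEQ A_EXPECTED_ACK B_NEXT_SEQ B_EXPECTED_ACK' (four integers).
After event 0: A_seq=1010 A_ack=2000 B_seq=2000 B_ack=1000
After event 1: A_seq=1166 A_ack=2000 B_seq=2000 B_ack=1000
After event 2: A_seq=1166 A_ack=2090 B_seq=2090 B_ack=1000
After event 3: A_seq=1166 A_ack=2090 B_seq=2090 B_ack=1000

1166 2090 2090 1000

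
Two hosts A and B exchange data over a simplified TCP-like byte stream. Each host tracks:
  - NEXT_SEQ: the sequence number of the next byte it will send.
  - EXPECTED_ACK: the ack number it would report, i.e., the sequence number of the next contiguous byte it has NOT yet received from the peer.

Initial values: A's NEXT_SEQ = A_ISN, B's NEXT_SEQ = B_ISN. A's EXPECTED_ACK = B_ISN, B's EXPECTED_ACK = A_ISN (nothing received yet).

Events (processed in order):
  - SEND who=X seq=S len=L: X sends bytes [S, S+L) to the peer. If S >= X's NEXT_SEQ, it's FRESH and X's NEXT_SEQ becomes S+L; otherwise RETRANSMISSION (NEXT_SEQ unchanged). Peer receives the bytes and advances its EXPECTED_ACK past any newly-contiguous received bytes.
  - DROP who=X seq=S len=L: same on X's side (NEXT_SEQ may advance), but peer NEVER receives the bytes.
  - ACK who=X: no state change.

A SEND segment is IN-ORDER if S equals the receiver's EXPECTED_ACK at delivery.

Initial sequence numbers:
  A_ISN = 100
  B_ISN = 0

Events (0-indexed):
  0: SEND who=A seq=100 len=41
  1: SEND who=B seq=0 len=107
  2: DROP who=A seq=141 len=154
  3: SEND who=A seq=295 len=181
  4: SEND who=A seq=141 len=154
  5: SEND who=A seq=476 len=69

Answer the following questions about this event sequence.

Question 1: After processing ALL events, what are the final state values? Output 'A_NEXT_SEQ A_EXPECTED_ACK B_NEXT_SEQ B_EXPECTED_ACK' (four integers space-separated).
Answer: 545 107 107 545

Derivation:
After event 0: A_seq=141 A_ack=0 B_seq=0 B_ack=141
After event 1: A_seq=141 A_ack=107 B_seq=107 B_ack=141
After event 2: A_seq=295 A_ack=107 B_seq=107 B_ack=141
After event 3: A_seq=476 A_ack=107 B_seq=107 B_ack=141
After event 4: A_seq=476 A_ack=107 B_seq=107 B_ack=476
After event 5: A_seq=545 A_ack=107 B_seq=107 B_ack=545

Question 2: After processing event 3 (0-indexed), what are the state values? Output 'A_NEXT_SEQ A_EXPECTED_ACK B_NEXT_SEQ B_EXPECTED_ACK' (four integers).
After event 0: A_seq=141 A_ack=0 B_seq=0 B_ack=141
After event 1: A_seq=141 A_ack=107 B_seq=107 B_ack=141
After event 2: A_seq=295 A_ack=107 B_seq=107 B_ack=141
After event 3: A_seq=476 A_ack=107 B_seq=107 B_ack=141

476 107 107 141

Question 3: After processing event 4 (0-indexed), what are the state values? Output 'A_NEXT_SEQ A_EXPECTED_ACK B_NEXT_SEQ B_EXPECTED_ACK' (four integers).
After event 0: A_seq=141 A_ack=0 B_seq=0 B_ack=141
After event 1: A_seq=141 A_ack=107 B_seq=107 B_ack=141
After event 2: A_seq=295 A_ack=107 B_seq=107 B_ack=141
After event 3: A_seq=476 A_ack=107 B_seq=107 B_ack=141
After event 4: A_seq=476 A_ack=107 B_seq=107 B_ack=476

476 107 107 476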